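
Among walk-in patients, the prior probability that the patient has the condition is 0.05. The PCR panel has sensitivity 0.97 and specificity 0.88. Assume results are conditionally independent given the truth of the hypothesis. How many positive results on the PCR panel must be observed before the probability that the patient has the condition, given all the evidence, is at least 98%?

4

Prior odds = 0.05/0.95 = 1/19.
False-positive rate = 1 − 0.88 = 0.12; likelihood ratio of a positive = 0.97/0.12 = 97/12.
Target odds: 0.98 ÷ 0.02 = 49.
Require (97/12)ⁿ ≥ 49 ÷ (1/19) = 931.
(97/12)³ = 912673/1728 falls short of 931 but (97/12)⁴ = 88529281/20736 reaches it, so n = 4.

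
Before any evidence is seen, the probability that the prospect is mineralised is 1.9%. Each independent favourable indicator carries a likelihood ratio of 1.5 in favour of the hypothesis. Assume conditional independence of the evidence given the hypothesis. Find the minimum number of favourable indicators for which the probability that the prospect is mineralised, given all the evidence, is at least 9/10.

Prior odds: 0.019 ÷ 0.981 = 19/981.
Likelihood ratio per favourable indicator = 1.5.
Target odds: 0.9 ÷ 0.1 = 9.
Need (19/981) × 1.5ⁿ ≥ 9, i.e. 1.5ⁿ ≥ 8829/19.
1.5¹⁵ = 14348907/32768 falls short of 8829/19 but 1.5¹⁶ = 43046721/65536 reaches it, so n = 16.

16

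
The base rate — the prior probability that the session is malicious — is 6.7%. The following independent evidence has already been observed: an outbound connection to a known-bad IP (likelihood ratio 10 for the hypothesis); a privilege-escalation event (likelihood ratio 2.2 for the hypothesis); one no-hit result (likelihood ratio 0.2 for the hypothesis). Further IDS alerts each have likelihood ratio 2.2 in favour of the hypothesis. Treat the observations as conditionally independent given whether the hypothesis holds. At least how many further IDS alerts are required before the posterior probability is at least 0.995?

Prior odds = 0.067/0.933 = 67/933.
Combined Bayes factor of the evidence already in hand = 10 × 2.2 × 0.2 = 4.4.
Odds after that evidence = (67/933) × 4.4 = 1474/4665.
Target odds = 0.995/0.005 = 199.
Need 2.2ⁿ ≥ 199 ÷ (1474/4665) = 928335/1474.
2.2⁸ = 214358881/390625 falls short of 928335/1474 but 2.2⁹ ≈1207.27 reaches it, so n = 9.

9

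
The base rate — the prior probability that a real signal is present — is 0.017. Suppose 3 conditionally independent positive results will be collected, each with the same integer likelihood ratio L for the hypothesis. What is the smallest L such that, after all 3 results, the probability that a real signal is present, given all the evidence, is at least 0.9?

Prior odds = 0.017/0.983 = 17/983.
Target odds = 0.9/0.1 = 9.
Need L³ ≥ 9 ÷ (17/983) = 8847/17.
8³ = 512 < 8847/17 ≤ 729 = 9³, so L = 9.

9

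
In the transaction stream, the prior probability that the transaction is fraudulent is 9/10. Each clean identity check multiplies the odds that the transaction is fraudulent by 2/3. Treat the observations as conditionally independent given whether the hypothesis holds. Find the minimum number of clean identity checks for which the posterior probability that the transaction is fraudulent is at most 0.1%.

23

Prior odds: 0.9 ÷ 0.1 = 9.
Likelihood ratio per clean identity check = 2/3.
Target odds: 0.001 ÷ 0.999 = 1/999.
Need 9 × (2/3)ⁿ ≤ 1/999, i.e. (2/3)ⁿ ≤ 1/8991.
(2/3)²² ≈0.000133657 is still above 1/8991 but (2/3)²³ ≈8.91048e-05 is at or below it, so n = 23.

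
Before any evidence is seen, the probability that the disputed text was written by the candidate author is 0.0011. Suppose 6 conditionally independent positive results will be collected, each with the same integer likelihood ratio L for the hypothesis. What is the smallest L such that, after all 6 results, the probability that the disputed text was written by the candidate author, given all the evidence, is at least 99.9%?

Prior odds = 0.0011/0.9989 = 11/9989.
Target odds = 0.999/0.001 = 999.
Need L⁶ ≥ 999 ÷ (11/9989) = 9979011/11.
9⁶ = 531441 < 9979011/11 ≤ 1000000 = 10⁶, so L = 10.

10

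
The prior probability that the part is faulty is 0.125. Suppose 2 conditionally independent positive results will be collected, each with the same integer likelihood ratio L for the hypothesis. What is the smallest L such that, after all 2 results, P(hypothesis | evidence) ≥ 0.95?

Prior odds = 0.125/0.875 = 1/7.
Target odds = 0.95/0.05 = 19.
Need L² ≥ 19 ÷ (1/7) = 133.
11² = 121 < 133 ≤ 144 = 12², so L = 12.

12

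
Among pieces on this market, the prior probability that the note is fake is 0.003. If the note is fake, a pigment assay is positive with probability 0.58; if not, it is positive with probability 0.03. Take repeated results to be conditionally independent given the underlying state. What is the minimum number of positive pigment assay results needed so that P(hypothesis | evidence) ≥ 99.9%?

5

Prior odds = 0.003/0.997 = 3/997.
Likelihood ratio of a positive = 0.58/0.03 = 58/3.
Target odds: 0.999 ÷ 0.001 = 999.
Need (3/997) × (58/3)ⁿ ≥ 999, i.e. (58/3)ⁿ ≥ 332001.
(58/3)⁴ = 11316496/81 falls short of 332001 but (58/3)⁵ = 656356768/243 reaches it, so n = 5.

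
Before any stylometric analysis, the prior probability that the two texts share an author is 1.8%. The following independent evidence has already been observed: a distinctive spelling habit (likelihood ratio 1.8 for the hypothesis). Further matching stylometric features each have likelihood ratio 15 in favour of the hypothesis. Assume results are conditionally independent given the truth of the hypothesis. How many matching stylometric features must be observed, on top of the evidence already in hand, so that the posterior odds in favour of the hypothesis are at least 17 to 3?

Prior odds = 0.018/0.982 = 9/491.
Bayes factor of the evidence already in hand = 1.8.
Odds after that evidence = (9/491) × 1.8 = 81/2455.
Target odds = 17/3.
Need 15ⁿ ≥ 17/3 ÷ (81/2455) = 41735/243.
15¹ = 15 falls short of 41735/243 but 15² = 225 reaches it, so n = 2.

2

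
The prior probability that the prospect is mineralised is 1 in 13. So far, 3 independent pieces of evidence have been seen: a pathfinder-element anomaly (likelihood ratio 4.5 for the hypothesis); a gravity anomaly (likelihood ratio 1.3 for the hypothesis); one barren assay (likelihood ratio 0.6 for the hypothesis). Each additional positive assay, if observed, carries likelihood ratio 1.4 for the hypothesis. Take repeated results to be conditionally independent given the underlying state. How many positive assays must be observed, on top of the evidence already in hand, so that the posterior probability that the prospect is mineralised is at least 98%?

16

Prior odds = (1/13)/(12/13) = 1/12.
Combined Bayes factor of the evidence already in hand = 4.5 × 1.3 × 0.6 = 3.51.
Odds after that evidence = (1/12) × 3.51 = 0.2925.
Target odds = 0.98/0.02 = 49.
Need 1.4ⁿ ≥ 49 ÷ 0.2925 = 19600/117.
1.4¹⁵ ≈155.568 falls short of 19600/117 but 1.4¹⁶ ≈217.795 reaches it, so n = 16.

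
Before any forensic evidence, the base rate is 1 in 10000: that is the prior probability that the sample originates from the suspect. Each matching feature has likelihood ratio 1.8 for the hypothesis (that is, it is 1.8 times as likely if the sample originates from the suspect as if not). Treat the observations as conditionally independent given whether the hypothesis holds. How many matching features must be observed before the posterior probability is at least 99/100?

Prior odds: 0.0001 ÷ 0.9999 = 1/9999.
Likelihood ratio per matching feature = 1.8.
Target odds: 0.99 ÷ 0.01 = 99.
Need (1/9999) × 1.8ⁿ ≥ 99, i.e. 1.8ⁿ ≥ 989901.
1.8²³ ≈743477 falls short of 989901 but 1.8²⁴ ≈1.33826e+06 reaches it, so n = 24.

24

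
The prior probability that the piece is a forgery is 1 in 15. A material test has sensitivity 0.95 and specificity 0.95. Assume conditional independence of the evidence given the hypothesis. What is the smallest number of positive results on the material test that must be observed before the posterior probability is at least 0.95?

2

Prior odds: (1/15) ÷ (14/15) = 1/14.
False-positive rate = 1 − 0.95 = 0.05; likelihood ratio of a positive = 0.95/0.05 = 19.
Target posterior odds = 0.95/0.05 = 19.
Require 19ⁿ ≥ 19 ÷ (1/14) = 266.
19¹ = 19 falls short of 266 but 19² = 361 reaches it, so n = 2.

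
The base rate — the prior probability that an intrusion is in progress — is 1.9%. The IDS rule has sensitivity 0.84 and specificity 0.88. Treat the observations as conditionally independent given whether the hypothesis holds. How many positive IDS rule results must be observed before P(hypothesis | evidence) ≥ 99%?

5

Prior odds = 0.019/0.981 = 19/981.
False-positive rate = 1 − 0.88 = 0.12; likelihood ratio of a positive = 0.84/0.12 = 7.
Target posterior odds = 0.99/0.01 = 99.
Need (19/981) × 7ⁿ ≥ 99, i.e. 7ⁿ ≥ 97119/19.
7⁴ = 2401 falls short of 97119/19 but 7⁵ = 16807 reaches it, so n = 5.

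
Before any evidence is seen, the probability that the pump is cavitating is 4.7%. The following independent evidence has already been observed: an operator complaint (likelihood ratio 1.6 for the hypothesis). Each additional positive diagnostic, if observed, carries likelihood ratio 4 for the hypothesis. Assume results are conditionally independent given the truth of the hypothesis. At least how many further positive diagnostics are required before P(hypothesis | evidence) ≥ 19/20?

Prior odds = 0.047/0.953 = 47/953.
Bayes factor of the evidence already in hand = 1.6.
Odds after that evidence = (47/953) × 1.6 = 376/4765.
Target odds = 0.95/0.05 = 19.
Need 4ⁿ ≥ 19 ÷ (376/4765) = 90535/376.
4³ = 64 falls short of 90535/376 but 4⁴ = 256 reaches it, so n = 4.

4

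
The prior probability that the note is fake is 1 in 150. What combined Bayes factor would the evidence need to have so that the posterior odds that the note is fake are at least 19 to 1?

2831

Prior odds = (1/150)/(149/150) = 1/149.
Target odds = 19.
Required Bayes factor = 19 ÷ (1/149) = 2831.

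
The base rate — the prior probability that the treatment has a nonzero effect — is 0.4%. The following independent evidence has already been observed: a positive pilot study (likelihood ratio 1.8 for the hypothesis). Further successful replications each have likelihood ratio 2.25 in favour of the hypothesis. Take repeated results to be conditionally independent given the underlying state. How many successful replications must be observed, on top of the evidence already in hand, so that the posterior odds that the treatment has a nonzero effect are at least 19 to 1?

Prior odds = 0.004/0.996 = 1/249.
Bayes factor of the evidence already in hand = 1.8.
Odds after that evidence = (1/249) × 1.8 = 3/415.
Target odds = 19.
Need 2.25ⁿ ≥ 19 ÷ (3/415) = 7885/3.
2.25⁹ = 387420489/262144 falls short of 7885/3 but 2.25¹⁰ ≈3325.26 reaches it, so n = 10.

10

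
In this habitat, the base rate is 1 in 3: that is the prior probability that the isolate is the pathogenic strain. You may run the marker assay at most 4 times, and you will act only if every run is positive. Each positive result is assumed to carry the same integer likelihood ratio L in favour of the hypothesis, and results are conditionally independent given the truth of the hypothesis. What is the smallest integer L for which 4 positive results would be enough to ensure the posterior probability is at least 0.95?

Prior odds = (1/3)/(2/3) = 0.5.
Target odds = 0.95/0.05 = 19.
Need L⁴ ≥ 19 ÷ 0.5 = 38.
2⁴ = 16 < 38 ≤ 81 = 3⁴, so L = 3.

3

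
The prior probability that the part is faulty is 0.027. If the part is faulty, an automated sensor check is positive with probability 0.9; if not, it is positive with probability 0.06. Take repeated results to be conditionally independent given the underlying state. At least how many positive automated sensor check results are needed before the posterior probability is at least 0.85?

2

Prior odds: 0.027 ÷ 0.973 = 27/973.
Likelihood ratio of a positive = 0.9/0.06 = 15.
Target posterior odds = 0.85/0.15 = 17/3.
Require 15ⁿ ≥ 17/3 ÷ (27/973) = 16541/81.
15¹ = 15 falls short of 16541/81 but 15² = 225 reaches it, so n = 2.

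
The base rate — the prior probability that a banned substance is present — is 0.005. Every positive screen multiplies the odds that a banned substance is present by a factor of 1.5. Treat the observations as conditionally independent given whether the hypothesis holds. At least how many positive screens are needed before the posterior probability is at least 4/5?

Prior odds = 0.005/0.995 = 1/199.
Likelihood ratio per positive screen = 1.5.
Target odds: 0.8 ÷ 0.2 = 4.
Require 1.5ⁿ ≥ 4 ÷ (1/199) = 796.
1.5¹⁶ = 43046721/65536 falls short of 796 but 1.5¹⁷ = 129140163/131072 reaches it, so n = 17.

17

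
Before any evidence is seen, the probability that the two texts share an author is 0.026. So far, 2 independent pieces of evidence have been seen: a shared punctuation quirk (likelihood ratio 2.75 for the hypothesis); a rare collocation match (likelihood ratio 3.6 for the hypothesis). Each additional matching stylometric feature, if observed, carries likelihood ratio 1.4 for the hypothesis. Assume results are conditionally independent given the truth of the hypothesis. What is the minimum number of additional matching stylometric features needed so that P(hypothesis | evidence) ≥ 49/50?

16

Prior odds = 0.026/0.974 = 13/487.
Combined Bayes factor of the evidence already in hand = 2.75 × 3.6 = 9.9.
Odds after that evidence = (13/487) × 9.9 = 1287/4870.
Target odds = 0.98/0.02 = 49.
Need 1.4ⁿ ≥ 49 ÷ (1287/4870) = 238630/1287.
1.4¹⁵ ≈155.568 falls short of 238630/1287 but 1.4¹⁶ ≈217.795 reaches it, so n = 16.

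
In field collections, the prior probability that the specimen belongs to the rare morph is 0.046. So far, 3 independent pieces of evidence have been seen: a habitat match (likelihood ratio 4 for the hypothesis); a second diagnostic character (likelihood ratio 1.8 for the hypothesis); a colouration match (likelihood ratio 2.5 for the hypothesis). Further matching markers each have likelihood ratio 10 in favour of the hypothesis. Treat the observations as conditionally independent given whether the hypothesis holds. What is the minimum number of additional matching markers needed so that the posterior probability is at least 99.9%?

4

Prior odds = 0.046/0.954 = 23/477.
Combined Bayes factor of the evidence already in hand = 4 × 1.8 × 2.5 = 18.
Odds after that evidence = (23/477) × 18 = 46/53.
Target odds = 0.999/0.001 = 999.
Need 10ⁿ ≥ 999 ÷ (46/53) = 52947/46.
10³ = 1000 falls short of 52947/46 but 10⁴ = 10000 reaches it, so n = 4.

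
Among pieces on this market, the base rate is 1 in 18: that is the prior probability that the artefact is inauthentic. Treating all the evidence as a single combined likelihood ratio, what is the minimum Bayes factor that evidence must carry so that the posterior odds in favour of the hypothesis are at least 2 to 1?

Prior odds = (1/18)/(17/18) = 1/17.
Target odds = 2.
Required Bayes factor = 2 ÷ (1/17) = 34.

34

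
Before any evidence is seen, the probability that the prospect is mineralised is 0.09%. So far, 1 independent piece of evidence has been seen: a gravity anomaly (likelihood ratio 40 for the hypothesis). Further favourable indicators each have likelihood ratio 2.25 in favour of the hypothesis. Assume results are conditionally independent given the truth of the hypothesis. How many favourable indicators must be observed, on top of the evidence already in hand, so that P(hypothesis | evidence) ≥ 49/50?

Prior odds = 0.0009/0.9991 = 9/9991.
Bayes factor of the evidence already in hand = 40.
Odds after that evidence = (9/9991) × 40 = 360/9991.
Target odds = 0.98/0.02 = 49.
Need 2.25ⁿ ≥ 49 ÷ (360/9991) = 489559/360.
2.25⁸ = 43046721/65536 falls short of 489559/360 but 2.25⁹ = 387420489/262144 reaches it, so n = 9.

9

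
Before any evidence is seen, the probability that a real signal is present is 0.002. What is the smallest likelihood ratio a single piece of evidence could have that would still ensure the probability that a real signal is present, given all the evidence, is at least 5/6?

Prior odds = 0.002/0.998 = 1/499.
Target odds = (5/6)/(1/6) = 5.
Required Bayes factor = 5 ÷ (1/499) = 2495.

2495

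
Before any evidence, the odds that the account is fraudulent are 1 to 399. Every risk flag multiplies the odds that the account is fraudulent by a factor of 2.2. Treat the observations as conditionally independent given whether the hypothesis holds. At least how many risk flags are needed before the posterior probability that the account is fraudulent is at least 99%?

Prior odds = 1/399.
Likelihood ratio per risk flag = 2.2.
Target posterior odds = 0.99/0.01 = 99.
Require 2.2ⁿ ≥ 99 ÷ (1/399) = 39501.
2.2¹³ ≈28281 falls short of 39501 but 2.2¹⁴ ≈62218.2 reaches it, so n = 14.

14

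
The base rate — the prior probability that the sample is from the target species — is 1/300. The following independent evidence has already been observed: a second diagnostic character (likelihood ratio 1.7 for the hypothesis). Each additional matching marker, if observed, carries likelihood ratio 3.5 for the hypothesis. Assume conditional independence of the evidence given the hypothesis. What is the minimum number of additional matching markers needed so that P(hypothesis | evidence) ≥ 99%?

Prior odds = (1/300)/(299/300) = 1/299.
Bayes factor of the evidence already in hand = 1.7.
Odds after that evidence = (1/299) × 1.7 = 17/2990.
Target odds = 0.99/0.01 = 99.
Need 3.5ⁿ ≥ 99 ÷ (17/2990) = 296010/17.
3.5⁷ = 823543/128 falls short of 296010/17 but 3.5⁸ = 5764801/256 reaches it, so n = 8.

8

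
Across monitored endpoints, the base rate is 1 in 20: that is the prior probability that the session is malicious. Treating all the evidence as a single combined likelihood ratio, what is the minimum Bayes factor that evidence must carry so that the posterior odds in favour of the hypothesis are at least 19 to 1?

361

Prior odds = 0.05/0.95 = 1/19.
Target odds = 19.
Required Bayes factor = 19 ÷ (1/19) = 361.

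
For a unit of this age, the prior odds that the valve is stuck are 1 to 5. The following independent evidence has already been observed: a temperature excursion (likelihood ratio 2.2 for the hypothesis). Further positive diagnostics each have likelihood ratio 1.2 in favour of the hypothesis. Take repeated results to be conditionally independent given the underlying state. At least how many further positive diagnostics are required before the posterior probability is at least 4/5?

Prior odds = 0.2.
Bayes factor of the evidence already in hand = 2.2.
Odds after that evidence = 0.2 × 2.2 = 0.44.
Target odds = 0.8/0.2 = 4.
Need 1.2ⁿ ≥ 4 ÷ 0.44 = 100/11.
1.2¹² ≈8.9161 falls short of 100/11 but 1.2¹³ ≈10.6993 reaches it, so n = 13.

13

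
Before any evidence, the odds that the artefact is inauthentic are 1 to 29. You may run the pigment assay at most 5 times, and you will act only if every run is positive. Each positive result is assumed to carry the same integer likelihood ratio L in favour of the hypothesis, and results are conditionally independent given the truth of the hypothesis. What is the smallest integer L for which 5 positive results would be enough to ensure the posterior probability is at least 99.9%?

Prior odds = 1/29.
Target odds = 0.999/0.001 = 999.
Need L⁵ ≥ 999 ÷ (1/29) = 28971.
7⁵ = 16807 < 28971 ≤ 32768 = 8⁵, so L = 8.

8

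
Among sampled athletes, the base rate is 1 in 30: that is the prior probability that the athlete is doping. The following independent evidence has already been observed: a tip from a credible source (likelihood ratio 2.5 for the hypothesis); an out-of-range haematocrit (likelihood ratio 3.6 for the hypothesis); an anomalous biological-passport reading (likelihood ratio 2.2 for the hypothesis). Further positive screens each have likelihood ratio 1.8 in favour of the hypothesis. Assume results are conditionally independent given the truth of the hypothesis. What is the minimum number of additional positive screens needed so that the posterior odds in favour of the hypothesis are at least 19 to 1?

6

Prior odds = (1/30)/(29/30) = 1/29.
Combined Bayes factor of the evidence already in hand = 2.5 × 3.6 × 2.2 = 19.8.
Odds after that evidence = (1/29) × 19.8 = 99/145.
Target odds = 19.
Need 1.8ⁿ ≥ 19 ÷ (99/145) = 2755/99.
1.8⁵ = 18.89568 falls short of 2755/99 but 1.8⁶ = 531441/15625 reaches it, so n = 6.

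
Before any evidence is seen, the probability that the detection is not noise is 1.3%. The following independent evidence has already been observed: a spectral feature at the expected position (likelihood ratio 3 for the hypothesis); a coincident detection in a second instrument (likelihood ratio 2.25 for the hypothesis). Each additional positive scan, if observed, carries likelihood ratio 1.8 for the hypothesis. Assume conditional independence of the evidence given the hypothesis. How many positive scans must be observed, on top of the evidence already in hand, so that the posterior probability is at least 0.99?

Prior odds = 0.013/0.987 = 13/987.
Combined Bayes factor of the evidence already in hand = 3 × 2.25 = 6.75.
Odds after that evidence = (13/987) × 6.75 = 117/1316.
Target odds = 0.99/0.01 = 99.
Need 1.8ⁿ ≥ 99 ÷ (117/1316) = 14476/13.
1.8¹¹ ≈642.684 falls short of 14476/13 but 1.8¹² ≈1156.83 reaches it, so n = 12.

12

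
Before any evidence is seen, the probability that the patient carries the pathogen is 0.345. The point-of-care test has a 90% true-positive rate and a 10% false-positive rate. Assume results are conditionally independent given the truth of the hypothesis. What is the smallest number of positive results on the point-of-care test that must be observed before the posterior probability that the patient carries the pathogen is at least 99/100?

Prior odds: 0.345 ÷ 0.655 = 69/131.
Likelihood ratio of a positive result = 0.9/0.1 = 9.
Target posterior odds = 0.99/0.01 = 99.
Require 9ⁿ ≥ 99 ÷ (69/131) = 4323/23.
9² = 81 falls short of 4323/23 but 9³ = 729 reaches it, so n = 3.

3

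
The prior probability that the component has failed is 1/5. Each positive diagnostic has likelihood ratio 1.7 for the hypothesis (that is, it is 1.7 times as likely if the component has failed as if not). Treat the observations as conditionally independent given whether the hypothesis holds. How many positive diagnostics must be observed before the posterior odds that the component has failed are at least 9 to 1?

7

Prior odds = 0.2/0.8 = 0.25.
Likelihood ratio per positive diagnostic = 1.7.
Target odds = 9.
Require 1.7ⁿ ≥ 9 ÷ 0.25 = 36.
1.7⁶ = 24137569/1000000 falls short of 36 but 1.7⁷ = 410338673/10000000 reaches it, so n = 7.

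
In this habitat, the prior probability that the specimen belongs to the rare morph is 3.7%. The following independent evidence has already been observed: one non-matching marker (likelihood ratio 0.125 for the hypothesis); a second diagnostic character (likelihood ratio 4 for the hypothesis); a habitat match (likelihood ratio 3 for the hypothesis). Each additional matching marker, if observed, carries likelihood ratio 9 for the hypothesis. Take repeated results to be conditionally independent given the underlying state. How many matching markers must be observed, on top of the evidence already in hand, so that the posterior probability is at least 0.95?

Prior odds = 0.037/0.963 = 37/963.
Combined Bayes factor of the evidence already in hand = 0.125 × 4 × 3 = 1.5.
Odds after that evidence = (37/963) × 1.5 = 37/642.
Target odds = 0.95/0.05 = 19.
Need 9ⁿ ≥ 19 ÷ (37/642) = 12198/37.
9² = 81 falls short of 12198/37 but 9³ = 729 reaches it, so n = 3.

3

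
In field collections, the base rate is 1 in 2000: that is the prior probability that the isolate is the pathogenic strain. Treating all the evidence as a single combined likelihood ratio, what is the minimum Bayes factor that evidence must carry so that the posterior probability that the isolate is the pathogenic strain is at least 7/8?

Prior odds = 0.0005/0.9995 = 1/1999.
Target odds = 0.875/0.125 = 7.
Required Bayes factor = 7 ÷ (1/1999) = 13993.

13993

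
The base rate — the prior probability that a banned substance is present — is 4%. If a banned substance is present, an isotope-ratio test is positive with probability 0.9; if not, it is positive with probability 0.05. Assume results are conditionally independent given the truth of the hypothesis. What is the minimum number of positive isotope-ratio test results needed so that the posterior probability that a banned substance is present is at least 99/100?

3

Prior odds: 0.04 ÷ 0.96 = 1/24.
Likelihood ratio of a positive = 0.9/0.05 = 18.
Target posterior odds = 0.99/0.01 = 99.
Require 18ⁿ ≥ 99 ÷ (1/24) = 2376.
18² = 324 falls short of 2376 but 18³ = 5832 reaches it, so n = 3.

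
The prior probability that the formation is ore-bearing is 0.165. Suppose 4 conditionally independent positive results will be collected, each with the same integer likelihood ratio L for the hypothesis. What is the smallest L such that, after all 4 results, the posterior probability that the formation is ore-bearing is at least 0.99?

Prior odds = 0.165/0.835 = 33/167.
Target odds = 0.99/0.01 = 99.
Need L⁴ ≥ 99 ÷ (33/167) = 501.
4⁴ = 256 < 501 ≤ 625 = 5⁴, so L = 5.

5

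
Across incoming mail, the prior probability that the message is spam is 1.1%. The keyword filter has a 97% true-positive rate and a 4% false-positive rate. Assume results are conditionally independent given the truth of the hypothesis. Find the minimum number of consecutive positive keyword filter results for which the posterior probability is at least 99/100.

3

Prior odds = 0.011/0.989 = 11/989.
Likelihood ratio of a positive result = 0.97/0.04 = 24.25.
Target posterior odds = 0.99/0.01 = 99.
Require 24.25ⁿ ≥ 99 ÷ (11/989) = 8901.
24.25² = 588.0625 falls short of 8901 but 24.25³ = 912673/64 reaches it, so n = 3.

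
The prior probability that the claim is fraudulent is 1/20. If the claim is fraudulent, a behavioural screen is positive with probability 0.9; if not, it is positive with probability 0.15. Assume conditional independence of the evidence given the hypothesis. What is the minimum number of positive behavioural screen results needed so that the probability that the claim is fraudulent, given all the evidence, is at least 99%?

Prior odds: 0.05 ÷ 0.95 = 1/19.
Likelihood ratio of a positive = 0.9/0.15 = 6.
Target odds: 0.99 ÷ 0.01 = 99.
Require 6ⁿ ≥ 99 ÷ (1/19) = 1881.
6⁴ = 1296 falls short of 1881 but 6⁵ = 7776 reaches it, so n = 5.

5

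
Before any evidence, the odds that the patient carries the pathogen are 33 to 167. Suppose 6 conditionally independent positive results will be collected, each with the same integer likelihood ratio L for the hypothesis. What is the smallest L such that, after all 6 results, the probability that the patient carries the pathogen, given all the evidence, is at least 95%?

Prior odds = 33/167.
Target odds = 0.95/0.05 = 19.
Need L⁶ ≥ 19 ÷ (33/167) = 3173/33.
2⁶ = 64 < 3173/33 ≤ 729 = 3⁶, so L = 3.

3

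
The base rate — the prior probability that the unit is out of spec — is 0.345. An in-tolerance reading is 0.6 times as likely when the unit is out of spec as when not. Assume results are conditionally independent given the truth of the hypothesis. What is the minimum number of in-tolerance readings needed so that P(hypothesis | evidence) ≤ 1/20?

5

Prior odds = 0.345/0.655 = 69/131.
Likelihood ratio per in-tolerance reading = 0.6.
Target odds: 0.05 ÷ 0.95 = 1/19.
Need (69/131) × 0.6ⁿ ≤ 1/19, i.e. 0.6ⁿ ≤ 131/1311.
0.6⁴ = 0.1296 is still above 131/1311 but 0.6⁵ = 0.07776 is at or below it, so n = 5.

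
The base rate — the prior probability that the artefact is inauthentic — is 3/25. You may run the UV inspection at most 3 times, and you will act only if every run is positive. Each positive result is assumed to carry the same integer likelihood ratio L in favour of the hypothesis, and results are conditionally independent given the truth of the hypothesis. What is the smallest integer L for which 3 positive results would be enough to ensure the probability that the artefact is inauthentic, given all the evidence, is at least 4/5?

4

Prior odds = 0.12/0.88 = 3/22.
Target odds = 0.8/0.2 = 4.
Need L³ ≥ 4 ÷ (3/22) = 88/3.
3³ = 27 < 88/3 ≤ 64 = 4³, so L = 4.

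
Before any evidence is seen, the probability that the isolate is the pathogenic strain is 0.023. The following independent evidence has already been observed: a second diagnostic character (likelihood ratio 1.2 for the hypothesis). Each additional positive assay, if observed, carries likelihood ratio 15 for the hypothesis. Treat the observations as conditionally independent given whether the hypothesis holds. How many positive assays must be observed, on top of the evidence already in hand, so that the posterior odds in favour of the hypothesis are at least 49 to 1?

Prior odds = 0.023/0.977 = 23/977.
Bayes factor of the evidence already in hand = 1.2.
Odds after that evidence = (23/977) × 1.2 = 138/4885.
Target odds = 49.
Need 15ⁿ ≥ 49 ÷ (138/4885) = 239365/138.
15² = 225 falls short of 239365/138 but 15³ = 3375 reaches it, so n = 3.

3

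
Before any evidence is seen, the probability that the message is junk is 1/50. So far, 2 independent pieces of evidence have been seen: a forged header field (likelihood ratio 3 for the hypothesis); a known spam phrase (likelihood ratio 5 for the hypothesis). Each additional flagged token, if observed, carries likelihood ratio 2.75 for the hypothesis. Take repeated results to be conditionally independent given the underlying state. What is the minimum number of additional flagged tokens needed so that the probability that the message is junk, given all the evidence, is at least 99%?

Prior odds = 0.02/0.98 = 1/49.
Combined Bayes factor of the evidence already in hand = 3 × 5 = 15.
Odds after that evidence = (1/49) × 15 = 15/49.
Target odds = 0.99/0.01 = 99.
Need 2.75ⁿ ≥ 99 ÷ (15/49) = 323.4.
2.75⁵ = 161051/1024 falls short of 323.4 but 2.75⁶ = 1771561/4096 reaches it, so n = 6.

6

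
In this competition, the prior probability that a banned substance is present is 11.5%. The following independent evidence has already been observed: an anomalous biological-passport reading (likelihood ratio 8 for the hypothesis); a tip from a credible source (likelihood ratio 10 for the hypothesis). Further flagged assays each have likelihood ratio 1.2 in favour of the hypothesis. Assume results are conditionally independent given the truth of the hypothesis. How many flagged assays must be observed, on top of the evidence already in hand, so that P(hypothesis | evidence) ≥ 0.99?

13

Prior odds = 0.115/0.885 = 23/177.
Combined Bayes factor of the evidence already in hand = 8 × 10 = 80.
Odds after that evidence = (23/177) × 80 = 1840/177.
Target odds = 0.99/0.01 = 99.
Need 1.2ⁿ ≥ 99 ÷ (1840/177) = 17523/1840.
1.2¹² ≈8.9161 falls short of 17523/1840 but 1.2¹³ ≈10.6993 reaches it, so n = 13.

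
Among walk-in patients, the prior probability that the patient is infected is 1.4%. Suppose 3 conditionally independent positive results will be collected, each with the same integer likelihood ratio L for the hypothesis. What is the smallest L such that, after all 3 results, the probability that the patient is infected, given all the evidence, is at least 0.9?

Prior odds = 0.014/0.986 = 7/493.
Target odds = 0.9/0.1 = 9.
Need L³ ≥ 9 ÷ (7/493) = 4437/7.
8³ = 512 < 4437/7 ≤ 729 = 9³, so L = 9.

9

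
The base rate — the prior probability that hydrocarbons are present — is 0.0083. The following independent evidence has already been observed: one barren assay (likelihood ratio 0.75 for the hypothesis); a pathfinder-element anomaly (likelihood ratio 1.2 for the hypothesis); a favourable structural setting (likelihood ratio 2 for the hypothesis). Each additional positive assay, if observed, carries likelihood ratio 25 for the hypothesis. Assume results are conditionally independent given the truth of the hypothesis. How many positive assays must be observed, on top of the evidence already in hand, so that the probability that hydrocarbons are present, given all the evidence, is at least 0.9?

2

Prior odds = 0.0083/0.9917 = 83/9917.
Combined Bayes factor of the evidence already in hand = 0.75 × 1.2 × 2 = 1.8.
Odds after that evidence = (83/9917) × 1.8 = 747/49585.
Target odds = 0.9/0.1 = 9.
Need 25ⁿ ≥ 9 ÷ (747/49585) = 49585/83.
25¹ = 25 falls short of 49585/83 but 25² = 625 reaches it, so n = 2.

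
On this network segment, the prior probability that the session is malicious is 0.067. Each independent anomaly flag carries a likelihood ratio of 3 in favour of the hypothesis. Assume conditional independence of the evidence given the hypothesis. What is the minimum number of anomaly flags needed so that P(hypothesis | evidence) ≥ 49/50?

6

Prior odds = 0.067/0.933 = 67/933.
Likelihood ratio per anomaly flag = 3.
Target posterior odds = 0.98/0.02 = 49.
Require 3ⁿ ≥ 49 ÷ (67/933) = 45717/67.
3⁵ = 243 falls short of 45717/67 but 3⁶ = 729 reaches it, so n = 6.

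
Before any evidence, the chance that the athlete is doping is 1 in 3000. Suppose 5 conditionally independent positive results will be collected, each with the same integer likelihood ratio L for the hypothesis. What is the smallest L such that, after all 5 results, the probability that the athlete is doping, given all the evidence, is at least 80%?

7

Prior odds = (1/3000)/(2999/3000) = 1/2999.
Target odds = 0.8/0.2 = 4.
Need L⁵ ≥ 4 ÷ (1/2999) = 11996.
6⁵ = 7776 < 11996 ≤ 16807 = 7⁵, so L = 7.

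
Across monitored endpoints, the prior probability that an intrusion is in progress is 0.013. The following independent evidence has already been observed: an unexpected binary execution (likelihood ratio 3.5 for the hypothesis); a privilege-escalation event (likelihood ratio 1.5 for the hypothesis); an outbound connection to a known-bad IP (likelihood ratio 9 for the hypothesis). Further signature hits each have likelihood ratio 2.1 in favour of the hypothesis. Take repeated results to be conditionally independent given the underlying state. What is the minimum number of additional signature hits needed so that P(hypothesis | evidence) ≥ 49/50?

6

Prior odds = 0.013/0.987 = 13/987.
Combined Bayes factor of the evidence already in hand = 3.5 × 1.5 × 9 = 47.25.
Odds after that evidence = (13/987) × 47.25 = 117/188.
Target odds = 0.98/0.02 = 49.
Need 2.1ⁿ ≥ 49 ÷ (117/188) = 9212/117.
2.1⁵ = 4084101/100000 falls short of 9212/117 but 2.1⁶ = 85766121/1000000 reaches it, so n = 6.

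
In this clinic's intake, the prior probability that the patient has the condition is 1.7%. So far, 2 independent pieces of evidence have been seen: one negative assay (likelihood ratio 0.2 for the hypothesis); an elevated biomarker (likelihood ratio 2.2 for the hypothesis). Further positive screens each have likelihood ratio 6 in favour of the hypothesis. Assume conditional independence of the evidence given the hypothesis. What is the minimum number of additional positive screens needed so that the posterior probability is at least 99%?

Prior odds = 0.017/0.983 = 17/983.
Combined Bayes factor of the evidence already in hand = 0.2 × 2.2 = 0.44.
Odds after that evidence = (17/983) × 0.44 = 187/24575.
Target odds = 0.99/0.01 = 99.
Need 6ⁿ ≥ 99 ÷ (187/24575) = 221175/17.
6⁵ = 7776 falls short of 221175/17 but 6⁶ = 46656 reaches it, so n = 6.

6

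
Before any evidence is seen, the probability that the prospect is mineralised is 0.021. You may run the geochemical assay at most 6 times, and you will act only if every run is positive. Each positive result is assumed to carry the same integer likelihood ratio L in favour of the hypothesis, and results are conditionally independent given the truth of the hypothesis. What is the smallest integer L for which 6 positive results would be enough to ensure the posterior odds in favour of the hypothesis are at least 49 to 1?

Prior odds = 0.021/0.979 = 21/979.
Target odds = 49.
Need L⁶ ≥ 49 ÷ (21/979) = 6853/3.
3⁶ = 729 < 6853/3 ≤ 4096 = 4⁶, so L = 4.

4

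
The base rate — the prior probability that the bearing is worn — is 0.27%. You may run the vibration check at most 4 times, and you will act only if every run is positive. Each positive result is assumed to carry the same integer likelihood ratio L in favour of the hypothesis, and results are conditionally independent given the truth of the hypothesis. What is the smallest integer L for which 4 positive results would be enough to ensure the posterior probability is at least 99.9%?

Prior odds = 0.0027/0.9973 = 27/9973.
Target odds = 0.999/0.001 = 999.
Need L⁴ ≥ 999 ÷ (27/9973) = 369001.
24⁴ = 331776 < 369001 ≤ 390625 = 25⁴, so L = 25.

25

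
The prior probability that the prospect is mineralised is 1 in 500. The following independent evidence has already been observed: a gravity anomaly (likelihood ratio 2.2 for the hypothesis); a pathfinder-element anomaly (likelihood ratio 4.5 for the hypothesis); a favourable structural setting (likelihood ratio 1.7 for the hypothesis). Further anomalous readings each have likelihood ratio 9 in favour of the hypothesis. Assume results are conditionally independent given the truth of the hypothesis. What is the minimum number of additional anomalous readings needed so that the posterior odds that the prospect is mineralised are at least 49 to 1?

Prior odds = 0.002/0.998 = 1/499.
Combined Bayes factor of the evidence already in hand = 2.2 × 4.5 × 1.7 = 16.83.
Odds after that evidence = (1/499) × 16.83 = 1683/49900.
Target odds = 49.
Need 9ⁿ ≥ 49 ÷ (1683/49900) = 2445100/1683.
9³ = 729 falls short of 2445100/1683 but 9⁴ = 6561 reaches it, so n = 4.

4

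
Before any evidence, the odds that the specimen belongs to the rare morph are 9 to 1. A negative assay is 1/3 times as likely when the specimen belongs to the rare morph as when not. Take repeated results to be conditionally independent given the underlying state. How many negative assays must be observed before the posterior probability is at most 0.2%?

8

Prior odds = 9.
Likelihood ratio per negative assay = 1/3.
Target odds: 0.002 ÷ 0.998 = 1/499.
Need 9 × (1/3)ⁿ ≤ 1/499, i.e. (1/3)ⁿ ≤ 1/4491.
(1/3)⁷ = 1/2187 is still above 1/4491 but (1/3)⁸ = 1/6561 is at or below it, so n = 8.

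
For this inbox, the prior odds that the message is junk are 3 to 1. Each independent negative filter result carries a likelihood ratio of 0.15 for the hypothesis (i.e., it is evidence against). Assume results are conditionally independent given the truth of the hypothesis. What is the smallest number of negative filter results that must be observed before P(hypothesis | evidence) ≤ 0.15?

2

Prior odds = 3.
Likelihood ratio per negative filter result = 0.15.
Target posterior odds = 0.15/0.85 = 3/17.
Need 3 × 0.15ⁿ ≤ 3/17, i.e. 0.15ⁿ ≤ 1/17.
0.15¹ = 0.15 is still above 1/17 but 0.15² = 0.0225 is at or below it, so n = 2.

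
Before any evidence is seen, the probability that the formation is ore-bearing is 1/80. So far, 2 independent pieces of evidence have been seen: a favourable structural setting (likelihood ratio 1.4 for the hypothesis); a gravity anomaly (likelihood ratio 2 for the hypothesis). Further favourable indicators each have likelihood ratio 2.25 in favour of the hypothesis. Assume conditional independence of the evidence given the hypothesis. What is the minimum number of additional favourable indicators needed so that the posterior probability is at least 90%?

7

Prior odds = 0.0125/0.9875 = 1/79.
Combined Bayes factor of the evidence already in hand = 1.4 × 2 = 2.8.
Odds after that evidence = (1/79) × 2.8 = 14/395.
Target odds = 0.9/0.1 = 9.
Need 2.25ⁿ ≥ 9 ÷ (14/395) = 3555/14.
2.25⁶ = 531441/4096 falls short of 3555/14 but 2.25⁷ = 4782969/16384 reaches it, so n = 7.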